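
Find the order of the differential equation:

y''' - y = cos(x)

The order is 3 (highest derivative is of order 3).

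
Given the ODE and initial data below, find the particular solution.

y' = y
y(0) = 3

General solution: y = Ce^x
Applying IC y(0) = 3:
Particular solution: y = 3e^x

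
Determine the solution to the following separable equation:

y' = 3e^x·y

Separating variables and integrating:
ln|y| = 3e^x + C

General solution: y = Ce^(3e^x)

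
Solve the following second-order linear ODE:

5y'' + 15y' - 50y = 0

Characteristic equation: 5r² + 15r - 50 = 0
Divide by 5: r² + 3r - 10 = 0
Roots: r = 2, -5 (distinct real)
General solution: y = C₁e^(2x) + C₂e^(-5x)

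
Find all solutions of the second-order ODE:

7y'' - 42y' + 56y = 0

Characteristic equation: 7r² - 42r + 56 = 0
Divide by 7: r² - 6r + 8 = 0
Roots: r = 4, 2 (distinct real)
General solution: y = C₁e^(4x) + C₂e^(2x)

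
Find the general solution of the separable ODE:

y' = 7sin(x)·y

Separating variables and integrating:
ln|y| = -7cos(x) + C

General solution: y = Ce^(-7cos(x))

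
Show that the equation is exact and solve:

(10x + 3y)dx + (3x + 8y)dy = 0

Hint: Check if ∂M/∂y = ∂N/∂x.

Verify exactness: ∂M/∂y = ∂N/∂x ✓
Find F(x,y) such that ∂F/∂x = M, ∂F/∂y = N
Solution: 5x² + 3xy + 4y² = C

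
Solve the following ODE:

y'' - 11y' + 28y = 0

Characteristic equation: r² - 11r + 28 = 0
Roots: r = 7, 4 (distinct real)
General solution: y = C₁e^(7x) + C₂e^(4x)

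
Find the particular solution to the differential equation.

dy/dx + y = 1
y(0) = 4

General solution: y = 1 + Ce^(-x)
Applying y(0) = 4: C = 4 - 1 = 3
Particular solution: y = 1 + 3e^(-x)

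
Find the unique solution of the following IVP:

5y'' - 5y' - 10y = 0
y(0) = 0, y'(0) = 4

General solution: y = C₁e^(2x) + C₂e^(-x)
Applying ICs: C₁ = 4/3, C₂ = -4/3
Particular solution: y = (4/3)e^(2x) - (4/3)e^(-x)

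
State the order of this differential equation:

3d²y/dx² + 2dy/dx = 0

The order is 2 (highest derivative is of order 2).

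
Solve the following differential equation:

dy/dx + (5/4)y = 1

Using integrating factor method:

General solution: y = 4/5 + Ce^(-5x/4)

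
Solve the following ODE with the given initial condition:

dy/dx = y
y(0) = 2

General solution: y = Ce^x
Applying IC y(0) = 2:
Particular solution: y = 2e^x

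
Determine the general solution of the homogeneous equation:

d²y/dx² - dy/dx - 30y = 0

Characteristic equation: r² - r - 30 = 0
Roots: r = 6, -5 (distinct real)
General solution: y = C₁e^(6x) + C₂e^(-5x)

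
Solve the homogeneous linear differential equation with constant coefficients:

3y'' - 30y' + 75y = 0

Characteristic equation: 3r² - 30r + 75 = 0
Divide by 3: r² - 10r + 25 = 0
Factored: (r - 5)² = 0
Repeated root: r = 5
General solution: y = (C₁ + C₂x)e^(5x)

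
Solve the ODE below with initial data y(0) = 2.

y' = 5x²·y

General solution: y = Ce^(5x³/3)
Applying IC y(0) = 2:
Particular solution: y = 2e^(5x³/3)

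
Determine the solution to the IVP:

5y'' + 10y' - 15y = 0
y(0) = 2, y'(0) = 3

General solution: y = C₁e^x + C₂e^(-3x)
Applying ICs: C₁ = 9/4, C₂ = -1/4
Particular solution: y = (9/4)e^x - (1/4)e^(-3x)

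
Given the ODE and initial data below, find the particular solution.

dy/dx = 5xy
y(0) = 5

General solution: y = Ce^(5x²/2)
Applying IC y(0) = 5:
Particular solution: y = 5e^(5x²/2)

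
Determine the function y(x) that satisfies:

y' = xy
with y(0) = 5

General solution: y = Ce^(x²/2)
Applying IC y(0) = 5:
Particular solution: y = 5e^(x²/2)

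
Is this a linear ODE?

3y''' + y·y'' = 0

No. Nonlinear (y·y'' term)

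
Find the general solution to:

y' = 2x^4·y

Separating variables and integrating:
ln|y| = 2x^5/5 + C

General solution: y = Ce^(2x^5/5)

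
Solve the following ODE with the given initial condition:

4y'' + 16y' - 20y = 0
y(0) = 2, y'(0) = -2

General solution: y = C₁e^x + C₂e^(-5x)
Applying ICs: C₁ = 4/3, C₂ = 2/3
Particular solution: y = (4/3)e^x + (2/3)e^(-5x)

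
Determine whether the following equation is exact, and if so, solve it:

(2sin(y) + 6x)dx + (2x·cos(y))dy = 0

Verify exactness: ∂M/∂y = ∂N/∂x ✓
Find F(x,y) such that ∂F/∂x = M, ∂F/∂y = N
Solution: 2x·sin(y) + 3x² = C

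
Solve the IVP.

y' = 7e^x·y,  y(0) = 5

General solution: y = Ce^(7e^x)
Applying IC y(0) = 5:
Particular solution: y = 5e^(7(e^x - 1))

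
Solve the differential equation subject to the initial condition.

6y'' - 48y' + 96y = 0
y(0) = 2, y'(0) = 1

General solution: y = (C₁ + C₂x)e^(4x)
Repeated root r = 4
Applying ICs: C₁ = 2, C₂ = -7
Particular solution: y = (2 - 7x)e^(4x)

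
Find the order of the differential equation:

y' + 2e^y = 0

The order is 1 (highest derivative is of order 1).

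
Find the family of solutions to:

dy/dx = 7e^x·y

Separating variables and integrating:
ln|y| = 7e^x + C

General solution: y = Ce^(7e^x)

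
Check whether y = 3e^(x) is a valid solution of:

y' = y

Verification:
y = 3e^(x)
y' = 3e^(x)
y = 3e^(x)
y' = y ✓

Yes, it is a solution.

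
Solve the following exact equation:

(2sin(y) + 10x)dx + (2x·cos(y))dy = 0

Verify exactness: ∂M/∂y = ∂N/∂x ✓
Find F(x,y) such that ∂F/∂x = M, ∂F/∂y = N
Solution: 2x·sin(y) + 5x² = C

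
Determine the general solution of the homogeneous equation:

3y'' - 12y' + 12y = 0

Characteristic equation: 3r² - 12r + 12 = 0
Divide by 3: r² - 4r + 4 = 0
Factored: (r - 2)² = 0
Repeated root: r = 2
General solution: y = (C₁ + C₂x)e^(2x)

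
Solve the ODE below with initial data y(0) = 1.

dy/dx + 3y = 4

General solution: y = 4/3 + Ce^(-3x)
Applying y(0) = 1: C = 1 - 4/3 = -1/3
Particular solution: y = 4/3 - (1/3)e^(-3x)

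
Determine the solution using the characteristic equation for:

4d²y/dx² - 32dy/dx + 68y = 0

Characteristic equation: 4r² - 32r + 68 = 0
Divide by 4: r² - 8r + 17 = 0
Roots: r = 4 ± i (complex conjugates)
General solution: y = e^(4x)(C₁cos(x) + C₂sin(x))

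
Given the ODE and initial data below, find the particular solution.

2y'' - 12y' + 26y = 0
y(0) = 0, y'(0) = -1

General solution: y = e^(3x)(C₁cos(2x) + C₂sin(2x))
Complex roots r = 3 ± 2i
Applying ICs: C₁ = 0, C₂ = -1/2
Particular solution: y = e^(3x)(-(1/2)sin(2x))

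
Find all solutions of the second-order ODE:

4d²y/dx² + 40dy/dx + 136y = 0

Characteristic equation: 4r² + 40r + 136 = 0
Divide by 4: r² + 10r + 34 = 0
Roots: r = -5 ± 3i (complex conjugates)
General solution: y = e^(-5x)(C₁cos(3x) + C₂sin(3x))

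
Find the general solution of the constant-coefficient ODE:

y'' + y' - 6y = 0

Characteristic equation: r² + r - 6 = 0
Roots: r = 2, -3 (distinct real)
General solution: y = C₁e^(2x) + C₂e^(-3x)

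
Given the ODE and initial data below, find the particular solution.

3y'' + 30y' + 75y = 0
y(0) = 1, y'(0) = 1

General solution: y = (C₁ + C₂x)e^(-5x)
Repeated root r = -5
Applying ICs: C₁ = 1, C₂ = 6
Particular solution: y = (1 + 6x)e^(-5x)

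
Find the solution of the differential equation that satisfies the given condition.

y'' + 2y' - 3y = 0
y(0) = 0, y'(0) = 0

General solution: y = C₁e^x + C₂e^(-3x)
Applying ICs: C₁ = 0, C₂ = 0
Particular solution: y = 0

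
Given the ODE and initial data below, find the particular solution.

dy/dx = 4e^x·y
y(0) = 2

General solution: y = Ce^(4e^x)
Applying IC y(0) = 2:
Particular solution: y = 2e^(4(e^x - 1))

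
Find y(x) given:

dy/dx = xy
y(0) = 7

General solution: y = Ce^(x²/2)
Applying IC y(0) = 7:
Particular solution: y = 7e^(x²/2)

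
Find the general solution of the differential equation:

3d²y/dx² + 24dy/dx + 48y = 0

Characteristic equation: 3r² + 24r + 48 = 0
Divide by 3: r² + 8r + 16 = 0
Factored: (r + 4)² = 0
Repeated root: r = -4
General solution: y = (C₁ + C₂x)e^(-4x)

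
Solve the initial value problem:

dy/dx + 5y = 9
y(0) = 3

General solution: y = 9/5 + Ce^(-5x)
Applying y(0) = 3: C = 3 - 9/5 = 6/5
Particular solution: y = 9/5 + (6/5)e^(-5x)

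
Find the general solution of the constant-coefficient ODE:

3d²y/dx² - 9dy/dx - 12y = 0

Characteristic equation: 3r² - 9r - 12 = 0
Divide by 3: r² - 3r - 4 = 0
Roots: r = 4, -1 (distinct real)
General solution: y = C₁e^(4x) + C₂e^(-x)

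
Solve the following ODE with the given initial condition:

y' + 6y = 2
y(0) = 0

General solution: y = 1/3 + Ce^(-6x)
Applying y(0) = 0: C = 0 - 1/3 = -1/3
Particular solution: y = 1/3 - (1/3)e^(-6x)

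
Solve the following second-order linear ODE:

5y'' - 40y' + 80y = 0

Characteristic equation: 5r² - 40r + 80 = 0
Divide by 5: r² - 8r + 16 = 0
Factored: (r - 4)² = 0
Repeated root: r = 4
General solution: y = (C₁ + C₂x)e^(4x)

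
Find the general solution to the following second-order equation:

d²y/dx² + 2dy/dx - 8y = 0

Characteristic equation: r² + 2r - 8 = 0
Roots: r = 2, -4 (distinct real)
General solution: y = C₁e^(2x) + C₂e^(-4x)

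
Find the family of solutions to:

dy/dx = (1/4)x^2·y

Separating variables and integrating:
ln|y| = x^3/12 + C

General solution: y = Ce^(x^3/12)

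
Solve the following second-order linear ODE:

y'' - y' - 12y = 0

Characteristic equation: r² - r - 12 = 0
Roots: r = 4, -3 (distinct real)
General solution: y = C₁e^(4x) + C₂e^(-3x)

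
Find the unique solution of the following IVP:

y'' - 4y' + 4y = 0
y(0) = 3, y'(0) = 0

General solution: y = (C₁ + C₂x)e^(2x)
Repeated root r = 2
Applying ICs: C₁ = 3, C₂ = -6
Particular solution: y = (3 - 6x)e^(2x)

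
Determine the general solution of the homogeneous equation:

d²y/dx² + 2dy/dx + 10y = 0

Characteristic equation: r² + 2r + 10 = 0
Roots: r = -1 ± 3i (complex conjugates)
General solution: y = e^(-x)(C₁cos(3x) + C₂sin(3x))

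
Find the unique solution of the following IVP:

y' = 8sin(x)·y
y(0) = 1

General solution: y = Ce^(-8cos(x))
Applying IC y(0) = 1:
Particular solution: y = e^(8(1-cos(x)))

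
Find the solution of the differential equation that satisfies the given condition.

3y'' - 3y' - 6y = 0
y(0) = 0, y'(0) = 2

General solution: y = C₁e^(2x) + C₂e^(-x)
Applying ICs: C₁ = 2/3, C₂ = -2/3
Particular solution: y = (2/3)e^(2x) - (2/3)e^(-x)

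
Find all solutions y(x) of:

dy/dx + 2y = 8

Using integrating factor method:

General solution: y = 4 + Ce^(-2x)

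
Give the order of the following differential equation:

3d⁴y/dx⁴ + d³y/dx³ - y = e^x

The order is 4 (highest derivative is of order 4).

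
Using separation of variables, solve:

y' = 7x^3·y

Separating variables and integrating:
ln|y| = 7x^4/4 + C

General solution: y = Ce^(7x^4/4)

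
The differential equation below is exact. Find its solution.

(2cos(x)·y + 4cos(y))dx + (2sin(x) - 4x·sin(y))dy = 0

Verify exactness: ∂M/∂y = ∂N/∂x ✓
Find F(x,y) such that ∂F/∂x = M, ∂F/∂y = N
Solution: 2sin(x)·y + 4x·cos(y) = C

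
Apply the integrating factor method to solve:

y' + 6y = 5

Using integrating factor method:

General solution: y = 5/6 + Ce^(-6x)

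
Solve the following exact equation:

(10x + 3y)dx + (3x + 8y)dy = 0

Verify exactness: ∂M/∂y = ∂N/∂x ✓
Find F(x,y) such that ∂F/∂x = M, ∂F/∂y = N
Solution: 5x² + 3xy + 4y² = C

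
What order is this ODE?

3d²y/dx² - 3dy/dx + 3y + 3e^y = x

The order is 2 (highest derivative is of order 2).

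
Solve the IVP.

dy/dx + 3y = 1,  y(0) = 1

General solution: y = 1/3 + Ce^(-3x)
Applying y(0) = 1: C = 1 - 1/3 = 2/3
Particular solution: y = 1/3 + (2/3)e^(-3x)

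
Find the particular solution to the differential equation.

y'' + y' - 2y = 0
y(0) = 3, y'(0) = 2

General solution: y = C₁e^x + C₂e^(-2x)
Applying ICs: C₁ = 8/3, C₂ = 1/3
Particular solution: y = (8/3)e^x + (1/3)e^(-2x)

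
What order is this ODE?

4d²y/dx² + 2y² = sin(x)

The order is 2 (highest derivative is of order 2).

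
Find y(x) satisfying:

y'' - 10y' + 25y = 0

Characteristic equation: r² - 10r + 25 = 0
Factored: (r - 5)² = 0
Repeated root: r = 5
General solution: y = (C₁ + C₂x)e^(5x)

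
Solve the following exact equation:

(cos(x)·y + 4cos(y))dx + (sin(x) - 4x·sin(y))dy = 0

Verify exactness: ∂M/∂y = ∂N/∂x ✓
Find F(x,y) such that ∂F/∂x = M, ∂F/∂y = N
Solution: sin(x)·y + 4x·cos(y) = C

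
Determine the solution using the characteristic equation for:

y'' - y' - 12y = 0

Characteristic equation: r² - r - 12 = 0
Roots: r = 4, -3 (distinct real)
General solution: y = C₁e^(4x) + C₂e^(-3x)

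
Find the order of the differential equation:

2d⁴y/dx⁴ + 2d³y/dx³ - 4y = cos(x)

The order is 4 (highest derivative is of order 4).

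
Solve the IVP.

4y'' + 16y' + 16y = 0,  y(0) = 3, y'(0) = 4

General solution: y = (C₁ + C₂x)e^(-2x)
Repeated root r = -2
Applying ICs: C₁ = 3, C₂ = 10
Particular solution: y = (3 + 10x)e^(-2x)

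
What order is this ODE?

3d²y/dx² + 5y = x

The order is 2 (highest derivative is of order 2).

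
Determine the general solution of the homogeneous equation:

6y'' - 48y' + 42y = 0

Characteristic equation: 6r² - 48r + 42 = 0
Divide by 6: r² - 8r + 7 = 0
Roots: r = 7, 1 (distinct real)
General solution: y = C₁e^(7x) + C₂e^x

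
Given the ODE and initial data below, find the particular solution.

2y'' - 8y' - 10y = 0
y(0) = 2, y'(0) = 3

General solution: y = C₁e^(5x) + C₂e^(-x)
Applying ICs: C₁ = 5/6, C₂ = 7/6
Particular solution: y = (5/6)e^(5x) + (7/6)e^(-x)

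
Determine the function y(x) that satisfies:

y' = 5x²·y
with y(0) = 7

General solution: y = Ce^(5x³/3)
Applying IC y(0) = 7:
Particular solution: y = 7e^(5x³/3)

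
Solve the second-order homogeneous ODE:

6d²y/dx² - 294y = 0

Characteristic equation: 6r² - 294 = 0
Divide by 6: r² - 49 = 0
Roots: r = 7, -7 (distinct real)
General solution: y = C₁e^(7x) + C₂e^(-7x)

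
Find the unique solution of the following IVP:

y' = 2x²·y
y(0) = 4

General solution: y = Ce^(2x³/3)
Applying IC y(0) = 4:
Particular solution: y = 4e^(2x³/3)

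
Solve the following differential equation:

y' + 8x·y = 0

Using integrating factor method:

General solution: y = Ce^(-4x^2)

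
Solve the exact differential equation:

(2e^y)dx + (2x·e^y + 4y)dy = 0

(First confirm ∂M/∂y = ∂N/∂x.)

Verify exactness: ∂M/∂y = ∂N/∂x ✓
Find F(x,y) such that ∂F/∂x = M, ∂F/∂y = N
Solution: 2x·e^y + 2y² = C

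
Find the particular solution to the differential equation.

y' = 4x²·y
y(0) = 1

General solution: y = Ce^(4x³/3)
Applying IC y(0) = 1:
Particular solution: y = e^(4x³/3)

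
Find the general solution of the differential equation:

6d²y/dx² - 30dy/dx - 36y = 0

Characteristic equation: 6r² - 30r - 36 = 0
Divide by 6: r² - 5r - 6 = 0
Roots: r = 6, -1 (distinct real)
General solution: y = C₁e^(6x) + C₂e^(-x)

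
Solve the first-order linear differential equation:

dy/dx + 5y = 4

Using integrating factor method:

General solution: y = 4/5 + Ce^(-5x)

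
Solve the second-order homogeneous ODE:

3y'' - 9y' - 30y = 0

Characteristic equation: 3r² - 9r - 30 = 0
Divide by 3: r² - 3r - 10 = 0
Roots: r = 5, -2 (distinct real)
General solution: y = C₁e^(5x) + C₂e^(-2x)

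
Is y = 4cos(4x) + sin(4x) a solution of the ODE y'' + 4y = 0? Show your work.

Verification:
y'' = -64cos(4x) - 16sin(4x)
y'' + 4y ≠ 0 (frequency mismatch: got 16 instead of 4)

No, it is not a solution.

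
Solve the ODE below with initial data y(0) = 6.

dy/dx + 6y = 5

General solution: y = 5/6 + Ce^(-6x)
Applying y(0) = 6: C = 6 - 5/6 = 31/6
Particular solution: y = 5/6 + (31/6)e^(-6x)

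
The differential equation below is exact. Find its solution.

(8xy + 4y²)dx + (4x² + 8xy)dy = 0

Verify exactness: ∂M/∂y = ∂N/∂x ✓
Find F(x,y) such that ∂F/∂x = M, ∂F/∂y = N
Solution: 4x²y + 4xy² = C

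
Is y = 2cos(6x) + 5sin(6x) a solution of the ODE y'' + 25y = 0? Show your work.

Verification:
y'' = -72cos(6x) - 180sin(6x)
y'' + 25y ≠ 0 (frequency mismatch: got 36 instead of 25)

No, it is not a solution.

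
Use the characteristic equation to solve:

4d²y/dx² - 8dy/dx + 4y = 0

Characteristic equation: 4r² - 8r + 4 = 0
Divide by 4: r² - 2r + 1 = 0
Factored: (r - 1)² = 0
Repeated root: r = 1
General solution: y = (C₁ + C₂x)e^x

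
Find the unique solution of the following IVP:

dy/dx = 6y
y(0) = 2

General solution: y = Ce^(6x)
Applying IC y(0) = 2:
Particular solution: y = 2e^(6x)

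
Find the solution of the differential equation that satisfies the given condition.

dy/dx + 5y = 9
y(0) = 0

General solution: y = 9/5 + Ce^(-5x)
Applying y(0) = 0: C = 0 - 9/5 = -9/5
Particular solution: y = 9/5 - (9/5)e^(-5x)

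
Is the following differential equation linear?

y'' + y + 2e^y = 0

No. Nonlinear (e^y is nonlinear in y)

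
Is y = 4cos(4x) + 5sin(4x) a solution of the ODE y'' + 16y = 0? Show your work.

Verification:
y'' = -64cos(4x) - 80sin(4x)
y'' + 16y = 0 ✓

Yes, it is a solution.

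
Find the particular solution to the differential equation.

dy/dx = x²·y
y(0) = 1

General solution: y = Ce^(x³/3)
Applying IC y(0) = 1:
Particular solution: y = e^(x³/3)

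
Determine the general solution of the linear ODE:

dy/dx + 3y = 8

Using integrating factor method:

General solution: y = 8/3 + Ce^(-3x)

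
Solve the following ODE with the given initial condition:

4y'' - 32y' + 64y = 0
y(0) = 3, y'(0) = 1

General solution: y = (C₁ + C₂x)e^(4x)
Repeated root r = 4
Applying ICs: C₁ = 3, C₂ = -11
Particular solution: y = (3 - 11x)e^(4x)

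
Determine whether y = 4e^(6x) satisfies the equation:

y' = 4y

Verification:
y = 4e^(6x)
y' = 24e^(6x)
But 4y = 16e^(6x)
y' ≠ 4y — the derivative does not match

No, it is not a solution.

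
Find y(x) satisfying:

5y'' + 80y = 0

Characteristic equation: 5r² + 80 = 0
Divide by 5: r² + 16 = 0
Roots: r = ±4i (complex conjugates)
General solution: y = C₁cos(4x) + C₂sin(4x)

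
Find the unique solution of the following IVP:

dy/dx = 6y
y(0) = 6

General solution: y = Ce^(6x)
Applying IC y(0) = 6:
Particular solution: y = 6e^(6x)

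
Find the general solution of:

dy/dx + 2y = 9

Using integrating factor method:

General solution: y = 9/2 + Ce^(-2x)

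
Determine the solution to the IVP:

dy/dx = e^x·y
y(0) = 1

General solution: y = Ce^(e^x)
Applying IC y(0) = 1:
Particular solution: y = e^(e^x - 1)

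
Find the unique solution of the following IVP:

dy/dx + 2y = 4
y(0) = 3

General solution: y = 2 + Ce^(-2x)
Applying y(0) = 3: C = 3 - 2 = 1
Particular solution: y = 2 + e^(-2x)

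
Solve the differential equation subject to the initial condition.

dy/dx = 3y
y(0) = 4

General solution: y = Ce^(3x)
Applying IC y(0) = 4:
Particular solution: y = 4e^(3x)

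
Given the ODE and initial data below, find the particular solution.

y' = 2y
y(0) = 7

General solution: y = Ce^(2x)
Applying IC y(0) = 7:
Particular solution: y = 7e^(2x)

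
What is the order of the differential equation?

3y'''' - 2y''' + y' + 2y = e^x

The order is 4 (highest derivative is of order 4).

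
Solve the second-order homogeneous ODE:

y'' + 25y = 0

Characteristic equation: r² + 25 = 0
Roots: r = ±5i (complex conjugates)
General solution: y = C₁cos(5x) + C₂sin(5x)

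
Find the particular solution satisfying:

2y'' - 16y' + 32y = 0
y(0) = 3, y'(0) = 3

General solution: y = (C₁ + C₂x)e^(4x)
Repeated root r = 4
Applying ICs: C₁ = 3, C₂ = -9
Particular solution: y = (3 - 9x)e^(4x)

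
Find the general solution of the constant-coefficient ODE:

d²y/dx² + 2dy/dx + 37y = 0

Characteristic equation: r² + 2r + 37 = 0
Roots: r = -1 ± 6i (complex conjugates)
General solution: y = e^(-x)(C₁cos(6x) + C₂sin(6x))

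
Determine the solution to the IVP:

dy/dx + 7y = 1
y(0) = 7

General solution: y = 1/7 + Ce^(-7x)
Applying y(0) = 7: C = 7 - 1/7 = 48/7
Particular solution: y = 1/7 + (48/7)e^(-7x)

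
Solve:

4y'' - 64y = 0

Characteristic equation: 4r² - 64 = 0
Divide by 4: r² - 16 = 0
Roots: r = 4, -4 (distinct real)
General solution: y = C₁e^(4x) + C₂e^(-4x)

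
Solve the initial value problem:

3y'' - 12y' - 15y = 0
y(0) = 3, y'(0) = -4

General solution: y = C₁e^(5x) + C₂e^(-x)
Applying ICs: C₁ = -1/6, C₂ = 19/6
Particular solution: y = -(1/6)e^(5x) + (19/6)e^(-x)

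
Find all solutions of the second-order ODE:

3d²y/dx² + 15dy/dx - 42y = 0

Characteristic equation: 3r² + 15r - 42 = 0
Divide by 3: r² + 5r - 14 = 0
Roots: r = 2, -7 (distinct real)
General solution: y = C₁e^(2x) + C₂e^(-7x)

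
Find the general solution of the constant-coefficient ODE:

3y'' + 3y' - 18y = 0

Characteristic equation: 3r² + 3r - 18 = 0
Divide by 3: r² + r - 6 = 0
Roots: r = 2, -3 (distinct real)
General solution: y = C₁e^(2x) + C₂e^(-3x)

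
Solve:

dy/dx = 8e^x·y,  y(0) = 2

General solution: y = Ce^(8e^x)
Applying IC y(0) = 2:
Particular solution: y = 2e^(8(e^x - 1))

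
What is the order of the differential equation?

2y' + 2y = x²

The order is 1 (highest derivative is of order 1).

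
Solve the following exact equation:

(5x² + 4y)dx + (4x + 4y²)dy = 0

Verify exactness: ∂M/∂y = ∂N/∂x ✓
Find F(x,y) such that ∂F/∂x = M, ∂F/∂y = N
Solution: 5x³/3 + 4xy + 4y³/3 = C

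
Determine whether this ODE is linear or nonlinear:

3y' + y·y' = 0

Nonlinear (product y·y')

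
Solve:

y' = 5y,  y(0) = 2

General solution: y = Ce^(5x)
Applying IC y(0) = 2:
Particular solution: y = 2e^(5x)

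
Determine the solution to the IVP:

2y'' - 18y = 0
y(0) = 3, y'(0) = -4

General solution: y = C₁e^(3x) + C₂e^(-3x)
Applying ICs: C₁ = 5/6, C₂ = 13/6
Particular solution: y = (5/6)e^(3x) + (13/6)e^(-3x)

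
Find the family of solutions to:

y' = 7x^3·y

Separating variables and integrating:
ln|y| = 7x^4/4 + C

General solution: y = Ce^(7x^4/4)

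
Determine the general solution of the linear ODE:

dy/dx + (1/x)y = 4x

Using integrating factor method:

General solution: y = (4/3)x^2 + C/x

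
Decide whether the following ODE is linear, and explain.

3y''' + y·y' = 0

Nonlinear (product y·y')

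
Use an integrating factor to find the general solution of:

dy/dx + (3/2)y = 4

Using integrating factor method:

General solution: y = 8/3 + Ce^(-3x/2)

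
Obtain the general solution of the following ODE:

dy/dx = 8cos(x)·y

Separating variables and integrating:
ln|y| = 8sin(x) + C

General solution: y = Ce^(8sin(x))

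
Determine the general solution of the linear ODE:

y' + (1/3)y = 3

Using integrating factor method:

General solution: y = 9 + Ce^(-x/3)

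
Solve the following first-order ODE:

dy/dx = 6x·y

Separating variables and integrating:
ln|y| = 3x^2 + C

General solution: y = Ce^(3x^2)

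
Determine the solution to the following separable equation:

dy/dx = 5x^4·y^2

Separating variables and integrating:
-1/y = x^5 + C

General solution: y^-1 = -x^5 + C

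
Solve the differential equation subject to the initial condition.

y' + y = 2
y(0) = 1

General solution: y = 2 + Ce^(-x)
Applying y(0) = 1: C = 1 - 2 = -1
Particular solution: y = 2 - e^(-x)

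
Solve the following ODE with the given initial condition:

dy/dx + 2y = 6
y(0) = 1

General solution: y = 3 + Ce^(-2x)
Applying y(0) = 1: C = 1 - 3 = -2
Particular solution: y = 3 - 2e^(-2x)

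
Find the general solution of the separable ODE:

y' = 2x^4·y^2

Separating variables and integrating:
-1/y = 2x^5/5 + C

General solution: y^-1 = (-2/5)x^5 + C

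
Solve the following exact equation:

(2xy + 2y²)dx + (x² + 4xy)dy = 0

Verify exactness: ∂M/∂y = ∂N/∂x ✓
Find F(x,y) such that ∂F/∂x = M, ∂F/∂y = N
Solution: x²y + 2xy² = C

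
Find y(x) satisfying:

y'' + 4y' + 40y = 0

Characteristic equation: r² + 4r + 40 = 0
Roots: r = -2 ± 6i (complex conjugates)
General solution: y = e^(-2x)(C₁cos(6x) + C₂sin(6x))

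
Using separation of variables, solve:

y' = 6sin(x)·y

Separating variables and integrating:
ln|y| = -6cos(x) + C

General solution: y = Ce^(-6cos(x))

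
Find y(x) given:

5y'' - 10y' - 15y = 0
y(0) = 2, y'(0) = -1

General solution: y = C₁e^(3x) + C₂e^(-x)
Applying ICs: C₁ = 1/4, C₂ = 7/4
Particular solution: y = (1/4)e^(3x) + (7/4)e^(-x)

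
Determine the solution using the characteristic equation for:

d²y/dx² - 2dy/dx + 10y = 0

Characteristic equation: r² - 2r + 10 = 0
Roots: r = 1 ± 3i (complex conjugates)
General solution: y = e^x(C₁cos(3x) + C₂sin(3x))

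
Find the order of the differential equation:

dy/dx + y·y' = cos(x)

The order is 1 (highest derivative is of order 1).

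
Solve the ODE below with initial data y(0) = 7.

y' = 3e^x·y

General solution: y = Ce^(3e^x)
Applying IC y(0) = 7:
Particular solution: y = 7e^(3(e^x - 1))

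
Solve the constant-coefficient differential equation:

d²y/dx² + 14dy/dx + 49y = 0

Characteristic equation: r² + 14r + 49 = 0
Factored: (r + 7)² = 0
Repeated root: r = -7
General solution: y = (C₁ + C₂x)e^(-7x)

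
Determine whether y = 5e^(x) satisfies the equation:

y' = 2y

Verification:
y = 5e^(x)
y' = 5e^(x)
But 2y = 10e^(x)
y' ≠ 2y — the derivative does not match

No, it is not a solution.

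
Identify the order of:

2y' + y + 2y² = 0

The order is 1 (highest derivative is of order 1).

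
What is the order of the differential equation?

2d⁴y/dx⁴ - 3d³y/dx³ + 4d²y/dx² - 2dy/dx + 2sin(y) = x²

The order is 4 (highest derivative is of order 4).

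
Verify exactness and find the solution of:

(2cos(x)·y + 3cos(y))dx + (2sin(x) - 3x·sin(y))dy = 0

Verify exactness: ∂M/∂y = ∂N/∂x ✓
Find F(x,y) such that ∂F/∂x = M, ∂F/∂y = N
Solution: 2sin(x)·y + 3x·cos(y) = C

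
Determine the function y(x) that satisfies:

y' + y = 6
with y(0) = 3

General solution: y = 6 + Ce^(-x)
Applying y(0) = 3: C = 3 - 6 = -3
Particular solution: y = 6 - 3e^(-x)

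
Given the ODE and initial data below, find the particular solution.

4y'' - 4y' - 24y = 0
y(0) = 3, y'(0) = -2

General solution: y = C₁e^(3x) + C₂e^(-2x)
Applying ICs: C₁ = 4/5, C₂ = 11/5
Particular solution: y = (4/5)e^(3x) + (11/5)e^(-2x)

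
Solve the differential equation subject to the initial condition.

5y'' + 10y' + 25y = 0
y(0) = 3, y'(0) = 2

General solution: y = e^(-x)(C₁cos(2x) + C₂sin(2x))
Complex roots r = -1 ± 2i
Applying ICs: C₁ = 3, C₂ = 5/2
Particular solution: y = e^(-x)(3cos(2x) + (5/2)sin(2x))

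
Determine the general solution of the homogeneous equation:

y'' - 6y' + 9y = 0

Characteristic equation: r² - 6r + 9 = 0
Factored: (r - 3)² = 0
Repeated root: r = 3
General solution: y = (C₁ + C₂x)e^(3x)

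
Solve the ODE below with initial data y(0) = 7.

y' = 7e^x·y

General solution: y = Ce^(7e^x)
Applying IC y(0) = 7:
Particular solution: y = 7e^(7(e^x - 1))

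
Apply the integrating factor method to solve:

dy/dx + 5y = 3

Using integrating factor method:

General solution: y = 3/5 + Ce^(-5x)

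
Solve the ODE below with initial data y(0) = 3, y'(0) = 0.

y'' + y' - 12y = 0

General solution: y = C₁e^(3x) + C₂e^(-4x)
Applying ICs: C₁ = 12/7, C₂ = 9/7
Particular solution: y = (12/7)e^(3x) + (9/7)e^(-4x)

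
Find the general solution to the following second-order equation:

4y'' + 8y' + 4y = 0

Characteristic equation: 4r² + 8r + 4 = 0
Divide by 4: r² + 2r + 1 = 0
Factored: (r + 1)² = 0
Repeated root: r = -1
General solution: y = (C₁ + C₂x)e^(-x)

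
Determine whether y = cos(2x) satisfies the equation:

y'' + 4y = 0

Verification:
y'' = -4cos(2x)
y'' + 4y = 0 ✓

Yes, it is a solution.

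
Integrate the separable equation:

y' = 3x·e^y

Separating variables and integrating:
-e^(-y) = 3x²/2 + C

General solution: y = -ln(C - 3x²/2)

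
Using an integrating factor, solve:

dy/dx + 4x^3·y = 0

Using integrating factor method:

General solution: y = Ce^(-x^4)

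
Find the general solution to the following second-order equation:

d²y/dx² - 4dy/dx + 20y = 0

Characteristic equation: r² - 4r + 20 = 0
Roots: r = 2 ± 4i (complex conjugates)
General solution: y = e^(2x)(C₁cos(4x) + C₂sin(4x))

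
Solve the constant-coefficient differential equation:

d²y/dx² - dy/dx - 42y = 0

Characteristic equation: r² - r - 42 = 0
Roots: r = 7, -6 (distinct real)
General solution: y = C₁e^(7x) + C₂e^(-6x)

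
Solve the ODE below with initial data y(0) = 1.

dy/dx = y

General solution: y = Ce^x
Applying IC y(0) = 1:
Particular solution: y = e^x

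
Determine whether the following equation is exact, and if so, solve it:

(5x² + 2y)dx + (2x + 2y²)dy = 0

Verify exactness: ∂M/∂y = ∂N/∂x ✓
Find F(x,y) such that ∂F/∂x = M, ∂F/∂y = N
Solution: 5x³/3 + 2xy + 2y³/3 = C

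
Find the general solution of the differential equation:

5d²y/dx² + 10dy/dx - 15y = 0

Characteristic equation: 5r² + 10r - 15 = 0
Divide by 5: r² + 2r - 3 = 0
Roots: r = 1, -3 (distinct real)
General solution: y = C₁e^x + C₂e^(-3x)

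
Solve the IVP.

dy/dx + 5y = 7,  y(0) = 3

General solution: y = 7/5 + Ce^(-5x)
Applying y(0) = 3: C = 3 - 7/5 = 8/5
Particular solution: y = 7/5 + (8/5)e^(-5x)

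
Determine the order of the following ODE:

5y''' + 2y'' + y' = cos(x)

The order is 3 (highest derivative is of order 3).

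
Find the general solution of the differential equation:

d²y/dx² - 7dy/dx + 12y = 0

Characteristic equation: r² - 7r + 12 = 0
Roots: r = 3, 4 (distinct real)
General solution: y = C₁e^(3x) + C₂e^(4x)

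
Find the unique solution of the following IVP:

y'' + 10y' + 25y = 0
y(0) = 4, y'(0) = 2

General solution: y = (C₁ + C₂x)e^(-5x)
Repeated root r = -5
Applying ICs: C₁ = 4, C₂ = 22
Particular solution: y = (4 + 22x)e^(-5x)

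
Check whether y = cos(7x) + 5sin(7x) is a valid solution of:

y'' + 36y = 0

Verification:
y'' = -49cos(7x) - 245sin(7x)
y'' + 36y ≠ 0 (frequency mismatch: got 49 instead of 36)

No, it is not a solution.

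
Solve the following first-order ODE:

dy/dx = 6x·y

Separating variables and integrating:
ln|y| = 3x^2 + C

General solution: y = Ce^(3x^2)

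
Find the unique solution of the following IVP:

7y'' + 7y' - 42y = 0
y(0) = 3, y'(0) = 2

General solution: y = C₁e^(2x) + C₂e^(-3x)
Applying ICs: C₁ = 11/5, C₂ = 4/5
Particular solution: y = (11/5)e^(2x) + (4/5)e^(-3x)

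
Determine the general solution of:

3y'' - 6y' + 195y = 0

Characteristic equation: 3r² - 6r + 195 = 0
Divide by 3: r² - 2r + 65 = 0
Roots: r = 1 ± 8i (complex conjugates)
General solution: y = e^x(C₁cos(8x) + C₂sin(8x))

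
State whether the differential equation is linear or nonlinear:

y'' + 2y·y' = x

Nonlinear (product y·y')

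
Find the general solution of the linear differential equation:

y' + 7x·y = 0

Using integrating factor method:

General solution: y = Ce^(-7x^2/2)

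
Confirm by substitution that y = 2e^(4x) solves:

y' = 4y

Verification:
y = 2e^(4x)
y' = 8e^(4x)
4y = 8e^(4x)
y' = 4y ✓

Yes, it is a solution.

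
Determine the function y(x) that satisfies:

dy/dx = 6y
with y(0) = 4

General solution: y = Ce^(6x)
Applying IC y(0) = 4:
Particular solution: y = 4e^(6x)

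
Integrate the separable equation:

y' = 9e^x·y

Separating variables and integrating:
ln|y| = 9e^x + C

General solution: y = Ce^(9e^x)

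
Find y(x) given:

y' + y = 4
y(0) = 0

General solution: y = 4 + Ce^(-x)
Applying y(0) = 0: C = 0 - 4 = -4
Particular solution: y = 4 - 4e^(-x)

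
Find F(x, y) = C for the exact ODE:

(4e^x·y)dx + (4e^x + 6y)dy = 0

Verify exactness: ∂M/∂y = ∂N/∂x ✓
Find F(x,y) such that ∂F/∂x = M, ∂F/∂y = N
Solution: 4e^x·y + 3y² = C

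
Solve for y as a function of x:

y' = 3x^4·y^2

Separating variables and integrating:
-1/y = 3x^5/5 + C

General solution: y^-1 = (-3/5)x^5 + C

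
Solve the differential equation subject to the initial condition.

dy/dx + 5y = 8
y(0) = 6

General solution: y = 8/5 + Ce^(-5x)
Applying y(0) = 6: C = 6 - 8/5 = 22/5
Particular solution: y = 8/5 + (22/5)e^(-5x)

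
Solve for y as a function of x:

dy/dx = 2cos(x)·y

Separating variables and integrating:
ln|y| = 2sin(x) + C

General solution: y = Ce^(2sin(x))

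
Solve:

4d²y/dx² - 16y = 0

Characteristic equation: 4r² - 16 = 0
Divide by 4: r² - 4 = 0
Roots: r = 2, -2 (distinct real)
General solution: y = C₁e^(2x) + C₂e^(-2x)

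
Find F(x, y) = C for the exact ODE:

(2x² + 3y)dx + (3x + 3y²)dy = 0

Verify exactness: ∂M/∂y = ∂N/∂x ✓
Find F(x,y) such that ∂F/∂x = M, ∂F/∂y = N
Solution: 2x³/3 + 3xy + y³ = C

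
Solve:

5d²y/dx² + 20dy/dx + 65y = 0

Characteristic equation: 5r² + 20r + 65 = 0
Divide by 5: r² + 4r + 13 = 0
Roots: r = -2 ± 3i (complex conjugates)
General solution: y = e^(-2x)(C₁cos(3x) + C₂sin(3x))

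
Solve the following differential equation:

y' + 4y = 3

Using integrating factor method:

General solution: y = 3/4 + Ce^(-4x)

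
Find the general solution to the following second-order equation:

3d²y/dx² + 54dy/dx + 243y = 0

Characteristic equation: 3r² + 54r + 243 = 0
Divide by 3: r² + 18r + 81 = 0
Factored: (r + 9)² = 0
Repeated root: r = -9
General solution: y = (C₁ + C₂x)e^(-9x)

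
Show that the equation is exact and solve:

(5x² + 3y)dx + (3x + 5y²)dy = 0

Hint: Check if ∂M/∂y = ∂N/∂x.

Verify exactness: ∂M/∂y = ∂N/∂x ✓
Find F(x,y) such that ∂F/∂x = M, ∂F/∂y = N
Solution: 5x³/3 + 3xy + 5y³/3 = C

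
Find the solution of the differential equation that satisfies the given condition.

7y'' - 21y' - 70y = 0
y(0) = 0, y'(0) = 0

General solution: y = C₁e^(5x) + C₂e^(-2x)
Applying ICs: C₁ = 0, C₂ = 0
Particular solution: y = 0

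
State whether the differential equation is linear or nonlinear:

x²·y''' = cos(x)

Linear (y and its derivatives appear to the first power only, no products of y terms)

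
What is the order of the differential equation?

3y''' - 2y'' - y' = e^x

The order is 3 (highest derivative is of order 3).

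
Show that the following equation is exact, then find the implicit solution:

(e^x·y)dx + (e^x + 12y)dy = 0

Verify exactness: ∂M/∂y = ∂N/∂x ✓
Find F(x,y) such that ∂F/∂x = M, ∂F/∂y = N
Solution: e^x·y + 6y² = C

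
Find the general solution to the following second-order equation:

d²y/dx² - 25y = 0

Characteristic equation: r² - 25 = 0
Roots: r = 5, -5 (distinct real)
General solution: y = C₁e^(5x) + C₂e^(-5x)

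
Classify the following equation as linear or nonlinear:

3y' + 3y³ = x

Nonlinear (y³ term)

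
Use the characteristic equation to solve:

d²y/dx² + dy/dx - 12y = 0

Characteristic equation: r² + r - 12 = 0
Roots: r = 3, -4 (distinct real)
General solution: y = C₁e^(3x) + C₂e^(-4x)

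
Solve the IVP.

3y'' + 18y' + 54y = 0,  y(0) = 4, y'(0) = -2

General solution: y = e^(-3x)(C₁cos(3x) + C₂sin(3x))
Complex roots r = -3 ± 3i
Applying ICs: C₁ = 4, C₂ = 10/3
Particular solution: y = e^(-3x)(4cos(3x) + (10/3)sin(3x))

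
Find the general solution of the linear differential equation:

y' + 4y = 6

Using integrating factor method:

General solution: y = 3/2 + Ce^(-4x)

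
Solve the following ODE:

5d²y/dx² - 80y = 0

Characteristic equation: 5r² - 80 = 0
Divide by 5: r² - 16 = 0
Roots: r = 4, -4 (distinct real)
General solution: y = C₁e^(4x) + C₂e^(-4x)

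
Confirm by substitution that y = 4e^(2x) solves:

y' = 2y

Verification:
y = 4e^(2x)
y' = 8e^(2x)
2y = 8e^(2x)
y' = 2y ✓

Yes, it is a solution.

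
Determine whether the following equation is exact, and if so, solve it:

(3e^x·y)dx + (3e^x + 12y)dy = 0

Verify exactness: ∂M/∂y = ∂N/∂x ✓
Find F(x,y) such that ∂F/∂x = M, ∂F/∂y = N
Solution: 3e^x·y + 6y² = C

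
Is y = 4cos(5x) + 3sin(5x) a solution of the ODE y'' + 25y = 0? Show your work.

Verification:
y'' = -100cos(5x) - 75sin(5x)
y'' + 25y = 0 ✓

Yes, it is a solution.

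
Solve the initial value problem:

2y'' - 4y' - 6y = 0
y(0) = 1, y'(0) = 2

General solution: y = C₁e^(3x) + C₂e^(-x)
Applying ICs: C₁ = 3/4, C₂ = 1/4
Particular solution: y = (3/4)e^(3x) + (1/4)e^(-x)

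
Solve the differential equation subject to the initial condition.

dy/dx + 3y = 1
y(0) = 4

General solution: y = 1/3 + Ce^(-3x)
Applying y(0) = 4: C = 4 - 1/3 = 11/3
Particular solution: y = 1/3 + (11/3)e^(-3x)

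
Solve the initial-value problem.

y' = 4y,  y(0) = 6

General solution: y = Ce^(4x)
Applying IC y(0) = 6:
Particular solution: y = 6e^(4x)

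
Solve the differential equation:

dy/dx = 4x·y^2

Separating variables and integrating:
-1/y = 2x^2 + C

General solution: y^-1 = -2x^2 + C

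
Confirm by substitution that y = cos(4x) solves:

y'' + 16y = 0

Verification:
y'' = -16cos(4x)
y'' + 16y = 0 ✓

Yes, it is a solution.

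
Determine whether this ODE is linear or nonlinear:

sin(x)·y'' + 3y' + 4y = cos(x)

Linear (y and its derivatives appear to the first power only, no products of y terms)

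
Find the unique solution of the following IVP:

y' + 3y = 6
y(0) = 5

General solution: y = 2 + Ce^(-3x)
Applying y(0) = 5: C = 5 - 2 = 3
Particular solution: y = 2 + 3e^(-3x)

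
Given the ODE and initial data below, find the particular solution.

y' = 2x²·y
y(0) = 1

General solution: y = Ce^(2x³/3)
Applying IC y(0) = 1:
Particular solution: y = e^(2x³/3)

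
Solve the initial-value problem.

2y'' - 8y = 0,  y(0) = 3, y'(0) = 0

General solution: y = C₁e^(2x) + C₂e^(-2x)
Applying ICs: C₁ = 3/2, C₂ = 3/2
Particular solution: y = (3/2)e^(2x) + (3/2)e^(-2x)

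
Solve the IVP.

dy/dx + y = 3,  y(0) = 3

General solution: y = 3 + Ce^(-x)
Applying y(0) = 3: C = 3 - 3 = 0
Particular solution: y = 3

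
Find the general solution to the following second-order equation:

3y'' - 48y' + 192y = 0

Characteristic equation: 3r² - 48r + 192 = 0
Divide by 3: r² - 16r + 64 = 0
Factored: (r - 8)² = 0
Repeated root: r = 8
General solution: y = (C₁ + C₂x)e^(8x)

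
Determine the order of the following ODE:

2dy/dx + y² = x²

The order is 1 (highest derivative is of order 1).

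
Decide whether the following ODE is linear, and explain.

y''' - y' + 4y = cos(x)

Linear (y and its derivatives appear to the first power only, no products of y terms)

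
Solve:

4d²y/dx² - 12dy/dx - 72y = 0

Characteristic equation: 4r² - 12r - 72 = 0
Divide by 4: r² - 3r - 18 = 0
Roots: r = 6, -3 (distinct real)
General solution: y = C₁e^(6x) + C₂e^(-3x)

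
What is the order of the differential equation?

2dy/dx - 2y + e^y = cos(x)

The order is 1 (highest derivative is of order 1).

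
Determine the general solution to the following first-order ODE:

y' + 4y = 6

Using integrating factor method:

General solution: y = 3/2 + Ce^(-4x)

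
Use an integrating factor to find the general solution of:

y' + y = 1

Using integrating factor method:

General solution: y = 1 + Ce^(-x)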